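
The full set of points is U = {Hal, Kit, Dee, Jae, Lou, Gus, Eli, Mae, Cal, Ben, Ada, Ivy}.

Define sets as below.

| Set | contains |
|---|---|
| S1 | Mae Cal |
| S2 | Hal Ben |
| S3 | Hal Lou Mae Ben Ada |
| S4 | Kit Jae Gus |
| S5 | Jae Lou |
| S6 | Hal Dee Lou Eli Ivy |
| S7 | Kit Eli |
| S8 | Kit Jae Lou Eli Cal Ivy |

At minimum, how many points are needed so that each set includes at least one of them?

4

The 4 points {Hal, Jae, Eli, Cal} hit every set.
The sets S1, S2, S5, S7 are pairwise disjoint, so any hitting set needs a separate point for each — at least 4. Hence 4 is optimal.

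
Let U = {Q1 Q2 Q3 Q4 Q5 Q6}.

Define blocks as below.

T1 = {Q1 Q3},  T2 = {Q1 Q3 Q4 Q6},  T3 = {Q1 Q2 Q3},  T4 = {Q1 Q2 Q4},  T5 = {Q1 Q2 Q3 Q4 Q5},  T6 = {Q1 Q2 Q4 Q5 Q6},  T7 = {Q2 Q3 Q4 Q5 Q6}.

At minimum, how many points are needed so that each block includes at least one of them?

2

H = {Q1, Q4} meets every block (each contains at least one member of H), and |H| = 2.
No single point lies in every block, so at least 2 are needed and 2 is optimal.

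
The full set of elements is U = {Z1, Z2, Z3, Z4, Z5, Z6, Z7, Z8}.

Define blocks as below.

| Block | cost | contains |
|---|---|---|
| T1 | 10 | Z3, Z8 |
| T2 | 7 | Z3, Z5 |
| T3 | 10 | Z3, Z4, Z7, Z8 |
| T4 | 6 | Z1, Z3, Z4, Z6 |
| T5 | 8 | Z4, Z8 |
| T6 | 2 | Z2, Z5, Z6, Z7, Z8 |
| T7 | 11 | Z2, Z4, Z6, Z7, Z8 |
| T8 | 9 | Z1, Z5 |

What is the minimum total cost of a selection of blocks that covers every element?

T4, T6 together cover every element (T4 ∪ T6 = {Z1, Z2, Z3, Z4, Z5, Z6, Z7, Z8}); total cost 6 + 2 = 8.
No covering selection has total cost below 8.

8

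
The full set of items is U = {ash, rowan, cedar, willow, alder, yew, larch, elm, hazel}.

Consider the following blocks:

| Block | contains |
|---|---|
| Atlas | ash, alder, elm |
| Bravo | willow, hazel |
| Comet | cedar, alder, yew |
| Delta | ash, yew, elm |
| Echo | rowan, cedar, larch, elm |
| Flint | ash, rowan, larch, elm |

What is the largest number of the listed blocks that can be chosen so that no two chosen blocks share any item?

3

Bravo, Comet, Flint are pairwise disjoint (Bravo={willow,hazel}; Comet={cedar,alder,yew}; Flint={ash,rowan,larch,elm}).
Every remaining block overlaps one of these, and no 4 of the listed blocks are pairwise disjoint, so 3 is the maximum.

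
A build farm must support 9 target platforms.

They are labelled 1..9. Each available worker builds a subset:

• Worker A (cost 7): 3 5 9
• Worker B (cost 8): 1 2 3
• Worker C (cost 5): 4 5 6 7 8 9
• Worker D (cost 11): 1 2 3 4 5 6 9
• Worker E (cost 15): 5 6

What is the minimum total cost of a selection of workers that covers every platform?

13

B, C together cover every platform (B ∪ C = {1, 2, 3, 4, 5, 6, 7, 8, 9}); total cost 8 + 5 = 13.
No covering selection has total cost below 13.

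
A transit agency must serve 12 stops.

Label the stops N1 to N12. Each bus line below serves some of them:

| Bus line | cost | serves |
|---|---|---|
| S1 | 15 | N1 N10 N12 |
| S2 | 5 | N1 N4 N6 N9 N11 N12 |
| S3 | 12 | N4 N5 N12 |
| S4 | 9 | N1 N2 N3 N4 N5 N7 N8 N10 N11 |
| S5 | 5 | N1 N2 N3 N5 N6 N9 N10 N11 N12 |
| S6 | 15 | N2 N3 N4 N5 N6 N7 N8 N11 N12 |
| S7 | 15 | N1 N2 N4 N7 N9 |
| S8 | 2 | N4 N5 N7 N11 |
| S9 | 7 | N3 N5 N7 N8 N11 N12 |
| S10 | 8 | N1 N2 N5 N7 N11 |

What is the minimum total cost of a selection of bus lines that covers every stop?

14

S4, S5 together cover every stop (S4 ∪ S5 = {N1, N2, N3, N4, N5, N6, N7, N8, N9, N10, N11, N12}); total cost 9 + 5 = 14.
No covering selection has total cost below 14.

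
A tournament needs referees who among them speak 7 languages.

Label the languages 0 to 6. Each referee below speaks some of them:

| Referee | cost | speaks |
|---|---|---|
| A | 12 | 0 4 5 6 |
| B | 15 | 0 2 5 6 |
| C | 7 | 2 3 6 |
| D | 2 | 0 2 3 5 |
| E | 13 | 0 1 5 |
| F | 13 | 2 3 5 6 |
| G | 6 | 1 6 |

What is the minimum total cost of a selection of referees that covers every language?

20

A, D, G together cover every language (A ∪ D ∪ G = {0, 1, 2, 3, 4, 5, 6}); total cost 12 + 2 + 6 = 20.
No covering selection has total cost below 20.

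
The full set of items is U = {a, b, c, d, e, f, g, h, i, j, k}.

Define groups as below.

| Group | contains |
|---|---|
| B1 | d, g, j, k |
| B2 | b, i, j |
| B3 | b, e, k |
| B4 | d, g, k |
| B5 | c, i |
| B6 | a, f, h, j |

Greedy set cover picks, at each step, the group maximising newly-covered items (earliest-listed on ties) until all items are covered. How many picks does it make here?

Greedy: pick B1 (covers 4 new) → pick B6 (covers 3 new) → pick B2 (covers 2 new) → pick B3 (covers 1 new) → pick B5 (covers 1 new). Total picks: 5.
(The true minimum cover uses only 4 groups, so greedy is not optimal here.)

5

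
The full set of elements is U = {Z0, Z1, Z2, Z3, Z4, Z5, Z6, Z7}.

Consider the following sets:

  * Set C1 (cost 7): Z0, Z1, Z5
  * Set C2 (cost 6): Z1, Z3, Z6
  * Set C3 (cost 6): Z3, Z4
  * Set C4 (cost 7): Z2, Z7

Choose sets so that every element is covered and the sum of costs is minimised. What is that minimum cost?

C1, C2, C3, C4 together cover every element (C1 ∪ C2 ∪ C3 ∪ C4 = {Z0, Z1, Z2, Z3, Z4, Z5, Z6, Z7}); total cost 7 + 6 + 6 + 7 = 26.
No covering selection has total cost below 26.

26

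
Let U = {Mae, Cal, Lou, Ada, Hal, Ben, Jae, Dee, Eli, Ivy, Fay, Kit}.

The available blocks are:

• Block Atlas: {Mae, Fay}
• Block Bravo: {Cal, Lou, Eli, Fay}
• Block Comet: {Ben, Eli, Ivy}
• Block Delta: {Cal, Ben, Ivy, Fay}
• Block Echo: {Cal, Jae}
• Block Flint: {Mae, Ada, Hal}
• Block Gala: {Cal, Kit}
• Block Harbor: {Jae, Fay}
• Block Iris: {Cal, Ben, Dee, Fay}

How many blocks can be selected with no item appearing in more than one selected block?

Comet, Flint, Gala, Harbor are pairwise disjoint (Comet={Ben,Eli,Ivy}; Flint={Mae,Ada,Hal}; Gala={Cal,Kit}; Harbor={Jae,Fay}).
Every remaining block overlaps one of these, and no 5 of the listed blocks are pairwise disjoint, so 4 is the maximum.

4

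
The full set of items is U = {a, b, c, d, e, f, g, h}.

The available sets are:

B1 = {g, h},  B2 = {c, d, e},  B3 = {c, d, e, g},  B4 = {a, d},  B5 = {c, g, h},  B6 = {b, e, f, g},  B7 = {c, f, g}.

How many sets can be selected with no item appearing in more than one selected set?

2

B4, B7 are pairwise disjoint (B4={a,d}; B7={c,f,g}).
Every remaining set overlaps one of these, and no 3 of the listed sets are pairwise disjoint, so 2 is the maximum.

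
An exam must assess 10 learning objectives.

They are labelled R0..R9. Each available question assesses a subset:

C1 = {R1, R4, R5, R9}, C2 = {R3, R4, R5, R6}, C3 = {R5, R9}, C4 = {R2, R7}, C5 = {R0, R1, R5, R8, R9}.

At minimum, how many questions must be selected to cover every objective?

3

Take {C2, C4, C5}. Their union is {R0, R1, R2, R3, R4, R5, R6, R7, R8, R9}, which is all 10 objectives.
Only C5 contains R0, so C5 is forced; the remaining 5 objectives need at least 2 more questions (each remaining question adds at most 3) — so at least 3 questions are needed, and 3 is optimal.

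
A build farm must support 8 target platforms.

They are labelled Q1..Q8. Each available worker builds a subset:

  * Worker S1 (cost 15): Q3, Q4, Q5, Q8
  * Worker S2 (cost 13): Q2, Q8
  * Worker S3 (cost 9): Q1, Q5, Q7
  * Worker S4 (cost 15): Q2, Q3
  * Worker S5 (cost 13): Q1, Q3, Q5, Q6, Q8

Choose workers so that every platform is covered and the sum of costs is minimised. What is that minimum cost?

S1, S2, S3, S5 together cover every platform (S1 ∪ S2 ∪ S3 ∪ S5 = {Q1, Q2, Q3, Q4, Q5, Q6, Q7, Q8}); total cost 15 + 13 + 9 + 13 = 50.
No covering selection has total cost below 50.

50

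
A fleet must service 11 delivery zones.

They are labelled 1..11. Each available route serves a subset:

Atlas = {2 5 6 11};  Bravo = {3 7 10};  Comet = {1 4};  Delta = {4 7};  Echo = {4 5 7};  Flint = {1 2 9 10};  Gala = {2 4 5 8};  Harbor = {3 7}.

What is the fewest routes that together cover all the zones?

Atlas and Flint and Gala and Harbor together: Atlas ∪ Flint ∪ Gala ∪ Harbor = {1, 2, 3, 4, 5, 6, 7, 8, 9, 10, 11} — every zone is covered.
Only Atlas contains 6, so Atlas is forced; the remaining 7 zones need at least 3 more routes (each remaining route adds at most 3) — so at least 4 routes are needed, and 4 is optimal.

4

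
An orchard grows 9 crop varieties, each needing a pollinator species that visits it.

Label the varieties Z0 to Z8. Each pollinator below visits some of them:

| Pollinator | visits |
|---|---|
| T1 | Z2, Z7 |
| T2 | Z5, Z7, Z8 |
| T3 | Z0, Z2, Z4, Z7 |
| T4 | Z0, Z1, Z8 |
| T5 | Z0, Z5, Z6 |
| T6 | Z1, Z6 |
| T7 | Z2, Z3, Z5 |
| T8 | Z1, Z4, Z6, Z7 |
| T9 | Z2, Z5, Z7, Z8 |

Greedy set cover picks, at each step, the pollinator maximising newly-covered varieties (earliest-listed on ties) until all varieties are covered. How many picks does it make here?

4

Greedy: pick T3 (covers 4 new) → pick T2 (covers 2 new) → pick T6 (covers 2 new) → pick T7 (covers 1 new). Total picks: 4.
(The true minimum cover uses only 3 pollinators, so greedy is not optimal here.)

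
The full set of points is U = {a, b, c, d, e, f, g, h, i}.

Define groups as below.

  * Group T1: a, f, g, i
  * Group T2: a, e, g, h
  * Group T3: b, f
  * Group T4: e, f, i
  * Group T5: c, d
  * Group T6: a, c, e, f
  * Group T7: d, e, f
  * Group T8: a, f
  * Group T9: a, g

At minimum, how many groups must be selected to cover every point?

4

T2 and T3 and T4 and T5 together: T2 ∪ T3 ∪ T4 ∪ T5 = {a, b, c, d, e, f, g, h, i} — every point is covered.
Only T2 contains h, so T2 is forced; the remaining 5 points need at least 3 more groups (each remaining group adds at most 2) — so at least 4 groups are needed, and 4 is optimal.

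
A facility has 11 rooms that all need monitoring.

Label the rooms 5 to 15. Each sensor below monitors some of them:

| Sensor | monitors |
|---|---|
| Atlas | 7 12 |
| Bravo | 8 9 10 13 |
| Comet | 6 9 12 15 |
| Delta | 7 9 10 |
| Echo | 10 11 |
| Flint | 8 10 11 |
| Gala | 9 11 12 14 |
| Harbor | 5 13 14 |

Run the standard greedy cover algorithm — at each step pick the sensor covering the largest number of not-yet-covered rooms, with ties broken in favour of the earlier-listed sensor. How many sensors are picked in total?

Greedy: pick Bravo (covers 4 new) → pick Comet (covers 3 new) → pick Gala (covers 2 new) → pick Atlas (covers 1 new) → pick Harbor (covers 1 new). Total picks: 5.
(The true minimum cover uses only 4 sensors, so greedy is not optimal here.)

5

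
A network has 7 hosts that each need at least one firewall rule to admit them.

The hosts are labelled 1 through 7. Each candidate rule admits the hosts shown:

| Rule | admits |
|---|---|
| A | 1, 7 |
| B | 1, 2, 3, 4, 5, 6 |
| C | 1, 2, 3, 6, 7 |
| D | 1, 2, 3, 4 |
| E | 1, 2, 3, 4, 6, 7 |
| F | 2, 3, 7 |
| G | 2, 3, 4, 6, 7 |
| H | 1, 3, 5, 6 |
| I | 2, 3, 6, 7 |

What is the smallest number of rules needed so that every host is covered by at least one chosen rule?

2

G and H together: G ∪ H = {1, 2, 3, 4, 5, 6, 7} — every host is covered.
No single rule has all 7 hosts (the largest, B, has 6), so 2 is optimal.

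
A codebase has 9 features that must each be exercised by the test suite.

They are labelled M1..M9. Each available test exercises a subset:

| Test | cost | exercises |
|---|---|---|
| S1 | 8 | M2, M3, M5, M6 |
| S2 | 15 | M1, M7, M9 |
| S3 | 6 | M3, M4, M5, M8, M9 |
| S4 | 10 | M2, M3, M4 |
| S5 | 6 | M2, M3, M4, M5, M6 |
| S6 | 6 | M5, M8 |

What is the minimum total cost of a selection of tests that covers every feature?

27

S2, S3, S5 together cover every feature (S2 ∪ S3 ∪ S5 = {M1, M2, M3, M4, M5, M6, M7, M8, M9}); total cost 15 + 6 + 6 = 27.
No covering selection has total cost below 27.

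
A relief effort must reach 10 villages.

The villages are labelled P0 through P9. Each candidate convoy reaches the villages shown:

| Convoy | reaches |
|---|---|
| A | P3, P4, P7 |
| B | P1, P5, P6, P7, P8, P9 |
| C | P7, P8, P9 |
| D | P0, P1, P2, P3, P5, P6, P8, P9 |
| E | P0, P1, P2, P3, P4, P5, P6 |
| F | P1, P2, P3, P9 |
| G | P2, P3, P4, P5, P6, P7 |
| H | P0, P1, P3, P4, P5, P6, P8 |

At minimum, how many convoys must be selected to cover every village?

A and D together: A ∪ D = {P0, P1, P2, P3, P4, P5, P6, P7, P8, P9} — every village is covered.
No single convoy has all 10 villages (the largest, D, has 8), so 2 is optimal.

2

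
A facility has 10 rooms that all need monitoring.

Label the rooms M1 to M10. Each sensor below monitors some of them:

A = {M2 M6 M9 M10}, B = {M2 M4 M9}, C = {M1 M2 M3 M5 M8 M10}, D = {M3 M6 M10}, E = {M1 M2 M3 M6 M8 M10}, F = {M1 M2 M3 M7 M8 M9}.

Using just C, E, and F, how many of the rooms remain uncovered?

1

Union of C, E, F = {M1, M2, M3, M5, M6, M7, M8, M9, M10}.
Not covered: M4 — 1 room.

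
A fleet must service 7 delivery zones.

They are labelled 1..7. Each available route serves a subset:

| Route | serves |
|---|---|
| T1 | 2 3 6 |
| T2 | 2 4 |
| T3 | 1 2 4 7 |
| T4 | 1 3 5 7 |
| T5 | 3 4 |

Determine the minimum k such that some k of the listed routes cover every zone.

3

T1 and T3 and T4 together: T1 ∪ T3 ∪ T4 = {1, 2, 3, 4, 5, 6, 7} — every zone is covered.
Only T4 contains 5, so T4 is forced; the remaining 3 zones need at least 2 more routes (each remaining route adds at most 2) — so at least 3 routes are needed, and 3 is optimal.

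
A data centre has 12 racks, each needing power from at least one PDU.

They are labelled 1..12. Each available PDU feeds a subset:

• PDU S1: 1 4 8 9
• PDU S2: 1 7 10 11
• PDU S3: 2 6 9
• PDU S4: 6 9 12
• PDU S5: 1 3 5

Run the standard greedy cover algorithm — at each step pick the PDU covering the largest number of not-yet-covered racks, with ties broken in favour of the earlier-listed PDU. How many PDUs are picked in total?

5

Greedy: pick S1 (covers 4 new) → pick S2 (covers 3 new) → pick S3 (covers 2 new) → pick S5 (covers 2 new) → pick S4 (covers 1 new). Total picks: 5.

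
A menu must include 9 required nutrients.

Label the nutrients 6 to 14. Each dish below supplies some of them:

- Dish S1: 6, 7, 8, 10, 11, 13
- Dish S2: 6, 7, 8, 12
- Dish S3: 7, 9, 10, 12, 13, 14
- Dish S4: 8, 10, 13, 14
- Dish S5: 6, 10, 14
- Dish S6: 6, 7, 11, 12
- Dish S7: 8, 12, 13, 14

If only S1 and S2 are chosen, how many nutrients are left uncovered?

Union of S1, S2 = {6, 7, 8, 10, 11, 12, 13}.
Not covered: 9, 14 — 2 nutrients.

2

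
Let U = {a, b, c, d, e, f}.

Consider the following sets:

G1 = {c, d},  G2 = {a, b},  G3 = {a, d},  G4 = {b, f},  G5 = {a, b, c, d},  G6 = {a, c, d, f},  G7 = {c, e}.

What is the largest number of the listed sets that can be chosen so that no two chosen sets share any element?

3

G3, G4, G7 are pairwise disjoint (G3={a,d}; G4={b,f}; G7={c,e}).
Every remaining set overlaps one of these, and no 4 of the listed sets are pairwise disjoint, so 3 is the maximum.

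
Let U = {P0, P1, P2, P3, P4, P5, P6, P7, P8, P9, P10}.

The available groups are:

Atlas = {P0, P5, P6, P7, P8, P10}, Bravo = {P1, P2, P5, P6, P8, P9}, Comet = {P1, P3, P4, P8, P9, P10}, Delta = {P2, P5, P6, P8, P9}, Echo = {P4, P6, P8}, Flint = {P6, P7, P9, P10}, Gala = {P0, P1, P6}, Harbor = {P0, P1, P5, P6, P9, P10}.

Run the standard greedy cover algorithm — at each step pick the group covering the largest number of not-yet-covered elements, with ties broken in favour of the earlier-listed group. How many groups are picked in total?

3

Greedy: pick Atlas (covers 6 new) → pick Comet (covers 4 new) → pick Bravo (covers 1 new). Total picks: 3.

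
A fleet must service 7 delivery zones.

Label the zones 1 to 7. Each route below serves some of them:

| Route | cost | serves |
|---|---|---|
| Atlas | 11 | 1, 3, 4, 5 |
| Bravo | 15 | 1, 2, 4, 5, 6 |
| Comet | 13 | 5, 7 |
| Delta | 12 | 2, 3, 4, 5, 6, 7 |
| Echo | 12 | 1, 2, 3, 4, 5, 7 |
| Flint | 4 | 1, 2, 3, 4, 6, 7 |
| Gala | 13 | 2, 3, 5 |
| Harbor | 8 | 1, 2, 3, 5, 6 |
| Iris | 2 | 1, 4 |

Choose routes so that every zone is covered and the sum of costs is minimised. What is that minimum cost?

Flint, Harbor together cover every zone (Flint ∪ Harbor = {1, 2, 3, 4, 5, 6, 7}); total cost 4 + 8 = 12.
No covering selection has total cost below 12.

12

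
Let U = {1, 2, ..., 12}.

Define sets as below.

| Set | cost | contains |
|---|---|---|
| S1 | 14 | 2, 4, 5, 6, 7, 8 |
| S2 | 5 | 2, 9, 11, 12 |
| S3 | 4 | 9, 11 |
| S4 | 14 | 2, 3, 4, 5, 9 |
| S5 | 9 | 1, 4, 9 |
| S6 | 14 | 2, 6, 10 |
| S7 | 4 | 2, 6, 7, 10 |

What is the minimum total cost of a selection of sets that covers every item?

46

S1, S2, S4, S5, S7 together cover every item (S1 ∪ S2 ∪ S4 ∪ S5 ∪ S7 = {1, 2, 3, 4, 5, 6, 7, 8, 9, 10, 11, 12}); total cost 14 + 5 + 14 + 9 + 4 = 46.
No covering selection has total cost below 46.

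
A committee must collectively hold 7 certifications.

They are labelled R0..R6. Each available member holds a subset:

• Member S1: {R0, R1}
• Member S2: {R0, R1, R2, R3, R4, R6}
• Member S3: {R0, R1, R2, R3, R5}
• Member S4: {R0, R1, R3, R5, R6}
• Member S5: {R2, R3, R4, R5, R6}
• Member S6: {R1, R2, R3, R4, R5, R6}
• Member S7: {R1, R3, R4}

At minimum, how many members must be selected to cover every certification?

Take {S3, S6}. Their union is {R0, R1, R2, R3, R4, R5, R6}, which is all 7 certifications.
No single member has all 7 certifications (the largest, S2, has 6), so 2 is optimal.

2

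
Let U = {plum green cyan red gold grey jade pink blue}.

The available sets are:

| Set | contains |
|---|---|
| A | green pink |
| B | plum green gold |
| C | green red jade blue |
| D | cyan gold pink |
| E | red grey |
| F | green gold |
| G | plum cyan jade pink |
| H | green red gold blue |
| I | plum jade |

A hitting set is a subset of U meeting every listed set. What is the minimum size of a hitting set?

4

The 4 items {plum, green, red, gold} hit every set.
No choice of 3 items meets every set, so 4 is the minimum.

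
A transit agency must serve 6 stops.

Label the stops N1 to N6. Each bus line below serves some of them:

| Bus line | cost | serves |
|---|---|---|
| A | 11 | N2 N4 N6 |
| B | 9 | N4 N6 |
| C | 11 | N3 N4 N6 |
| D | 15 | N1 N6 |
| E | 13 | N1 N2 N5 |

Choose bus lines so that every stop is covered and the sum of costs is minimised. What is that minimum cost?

C, E together cover every stop (C ∪ E = {N1, N2, N3, N4, N5, N6}); total cost 11 + 13 = 24.
The greedy pick A, E, C costs 35; no covering selection beats 24.

24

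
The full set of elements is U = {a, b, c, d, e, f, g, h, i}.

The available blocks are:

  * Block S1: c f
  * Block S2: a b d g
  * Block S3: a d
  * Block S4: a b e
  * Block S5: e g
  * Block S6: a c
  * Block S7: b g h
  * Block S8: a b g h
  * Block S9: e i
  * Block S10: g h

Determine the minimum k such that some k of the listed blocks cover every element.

4

S1, S2, S7, and S9 cover everything between them: the union {a, b, c, d, e, f, g, h, i} is all of U.
No 3 of the 10 blocks cover everything (all 120 combinations miss at least one element), so 4 is optimal.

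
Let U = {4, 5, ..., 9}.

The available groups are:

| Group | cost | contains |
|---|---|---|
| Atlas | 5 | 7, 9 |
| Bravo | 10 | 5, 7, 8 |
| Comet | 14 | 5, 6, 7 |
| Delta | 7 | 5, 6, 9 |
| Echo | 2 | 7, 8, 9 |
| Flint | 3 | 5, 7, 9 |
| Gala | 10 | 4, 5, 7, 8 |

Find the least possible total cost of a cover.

17

Delta, Gala together cover every element (Delta ∪ Gala = {4, 5, 6, 7, 8, 9}); total cost 7 + 10 = 17.
The greedy pick Echo, Flint, Delta, Gala costs 22; no covering selection beats 17.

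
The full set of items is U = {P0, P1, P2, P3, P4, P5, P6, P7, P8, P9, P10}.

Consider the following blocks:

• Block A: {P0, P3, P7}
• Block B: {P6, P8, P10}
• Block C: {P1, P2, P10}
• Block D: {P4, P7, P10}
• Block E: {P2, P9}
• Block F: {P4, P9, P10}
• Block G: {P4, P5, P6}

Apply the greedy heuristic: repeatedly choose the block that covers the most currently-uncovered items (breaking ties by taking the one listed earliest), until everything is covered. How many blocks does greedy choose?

Greedy: pick A (covers 3 new) → pick B (covers 3 new) → pick C (covers 2 new) → pick F (covers 2 new) → pick G (covers 1 new). Total picks: 5.

5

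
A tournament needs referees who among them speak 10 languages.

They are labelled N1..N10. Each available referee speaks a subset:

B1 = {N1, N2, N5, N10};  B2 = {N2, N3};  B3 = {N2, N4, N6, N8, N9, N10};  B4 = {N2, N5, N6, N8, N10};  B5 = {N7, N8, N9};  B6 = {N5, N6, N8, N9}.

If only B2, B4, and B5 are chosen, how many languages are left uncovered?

2

Union of B2, B4, B5 = {N2, N3, N5, N6, N7, N8, N9, N10}.
Not covered: N1, N4 — 2 languages.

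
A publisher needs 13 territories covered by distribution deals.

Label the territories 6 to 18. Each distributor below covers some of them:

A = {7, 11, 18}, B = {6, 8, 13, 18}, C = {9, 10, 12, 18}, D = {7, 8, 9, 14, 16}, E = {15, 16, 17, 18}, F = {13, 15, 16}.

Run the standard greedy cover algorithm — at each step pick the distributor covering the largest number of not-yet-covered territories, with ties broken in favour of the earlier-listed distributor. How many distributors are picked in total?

5

Greedy: pick D (covers 5 new) → pick B (covers 3 new) → pick C (covers 2 new) → pick E (covers 2 new) → pick A (covers 1 new). Total picks: 5.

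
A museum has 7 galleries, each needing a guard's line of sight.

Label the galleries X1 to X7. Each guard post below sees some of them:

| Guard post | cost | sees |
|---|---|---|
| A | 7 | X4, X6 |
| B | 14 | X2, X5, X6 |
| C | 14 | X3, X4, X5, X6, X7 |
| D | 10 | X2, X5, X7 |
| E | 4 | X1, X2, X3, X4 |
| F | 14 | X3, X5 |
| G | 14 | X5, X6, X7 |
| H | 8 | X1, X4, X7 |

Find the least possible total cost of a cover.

C, E together cover every gallery (C ∪ E = {X1, X2, X3, X4, X5, X6, X7}); total cost 14 + 4 = 18.
No covering selection has total cost below 18.

18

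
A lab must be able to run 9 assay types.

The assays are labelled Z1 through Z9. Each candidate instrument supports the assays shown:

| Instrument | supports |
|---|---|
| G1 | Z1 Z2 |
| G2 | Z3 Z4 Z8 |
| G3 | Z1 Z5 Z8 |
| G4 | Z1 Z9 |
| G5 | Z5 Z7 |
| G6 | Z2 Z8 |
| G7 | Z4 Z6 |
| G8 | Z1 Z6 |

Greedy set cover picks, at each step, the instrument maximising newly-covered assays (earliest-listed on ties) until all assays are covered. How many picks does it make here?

5

Greedy: pick G2 (covers 3 new) → pick G1 (covers 2 new) → pick G5 (covers 2 new) → pick G4 (covers 1 new) → pick G7 (covers 1 new). Total picks: 5.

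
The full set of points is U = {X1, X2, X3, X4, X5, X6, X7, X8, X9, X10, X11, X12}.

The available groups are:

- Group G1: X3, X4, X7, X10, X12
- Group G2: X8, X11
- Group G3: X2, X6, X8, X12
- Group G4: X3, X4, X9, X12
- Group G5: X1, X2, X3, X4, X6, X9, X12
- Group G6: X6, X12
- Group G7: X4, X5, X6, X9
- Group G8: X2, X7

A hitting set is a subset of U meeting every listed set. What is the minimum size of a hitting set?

Take H = {X6, X7, X8, X12}. Each listed group contains at least one of these, so H is a hitting set of size 4.
No choice of 3 points meets every group, so 4 is the minimum.

4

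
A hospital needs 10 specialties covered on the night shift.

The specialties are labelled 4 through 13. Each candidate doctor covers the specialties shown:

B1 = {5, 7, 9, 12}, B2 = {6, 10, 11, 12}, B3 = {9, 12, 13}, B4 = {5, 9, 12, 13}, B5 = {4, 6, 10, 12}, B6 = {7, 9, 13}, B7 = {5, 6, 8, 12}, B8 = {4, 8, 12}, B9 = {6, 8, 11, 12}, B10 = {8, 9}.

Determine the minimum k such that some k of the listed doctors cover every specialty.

B1 and B3 and B5 and B9 together: B1 ∪ B3 ∪ B5 ∪ B9 = {4, 5, 6, 7, 8, 9, 10, 11, 12, 13} — every specialty is covered.
No 3 of the 10 doctors cover everything (all 120 combinations miss at least one specialty), so 4 is optimal.

4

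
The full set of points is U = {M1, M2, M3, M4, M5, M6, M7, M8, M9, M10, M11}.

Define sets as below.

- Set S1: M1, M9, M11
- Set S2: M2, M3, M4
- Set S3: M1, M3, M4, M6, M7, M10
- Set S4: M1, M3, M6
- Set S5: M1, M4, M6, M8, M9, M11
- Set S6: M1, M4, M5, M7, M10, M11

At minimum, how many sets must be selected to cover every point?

S2 and S5 and S6 together: S2 ∪ S5 ∪ S6 = {M1, M2, M3, M4, M5, M6, M7, M8, M9, M10, M11} — every point is covered.
Only S2 contains M2, so S2 is forced; the remaining 8 points need at least 2 more sets (each remaining set adds at most 5) — so at least 3 sets are needed, and 3 is optimal.

3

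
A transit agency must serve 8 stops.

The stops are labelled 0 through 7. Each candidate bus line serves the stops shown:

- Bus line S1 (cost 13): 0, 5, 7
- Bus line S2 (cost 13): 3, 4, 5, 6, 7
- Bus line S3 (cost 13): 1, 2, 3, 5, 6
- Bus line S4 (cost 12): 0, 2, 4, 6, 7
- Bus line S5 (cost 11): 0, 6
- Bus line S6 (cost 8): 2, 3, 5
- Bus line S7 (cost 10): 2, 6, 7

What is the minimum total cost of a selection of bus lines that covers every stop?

S3, S4 together cover every stop (S3 ∪ S4 = {0, 1, 2, 3, 4, 5, 6, 7}); total cost 13 + 12 = 25.
The greedy pick S4, S6, S3 costs 33; no covering selection beats 25.

25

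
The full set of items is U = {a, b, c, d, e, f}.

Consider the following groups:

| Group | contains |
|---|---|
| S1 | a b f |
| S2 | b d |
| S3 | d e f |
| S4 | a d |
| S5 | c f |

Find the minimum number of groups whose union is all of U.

3

Take {S1, S3, S5}. Their union is {a, b, c, d, e, f}, which is all 6 items.
Only S5 contains c, so S5 is forced; the remaining 4 items need at least 2 more groups (each remaining group adds at most 2) — so at least 3 groups are needed, and 3 is optimal.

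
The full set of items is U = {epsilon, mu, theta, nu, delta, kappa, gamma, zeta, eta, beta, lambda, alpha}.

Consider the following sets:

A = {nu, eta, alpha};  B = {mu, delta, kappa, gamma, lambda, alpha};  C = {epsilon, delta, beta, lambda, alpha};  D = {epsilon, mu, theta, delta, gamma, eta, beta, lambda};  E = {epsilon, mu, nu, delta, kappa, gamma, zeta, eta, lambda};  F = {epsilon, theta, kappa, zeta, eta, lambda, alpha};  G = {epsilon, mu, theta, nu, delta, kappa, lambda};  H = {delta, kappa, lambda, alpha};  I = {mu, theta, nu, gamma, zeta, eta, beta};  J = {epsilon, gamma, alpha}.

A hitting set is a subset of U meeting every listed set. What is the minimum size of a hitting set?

Take T = {mu, alpha}. Each listed set contains at least one of these, so T is a hitting set of size 2.
The sets H, I are pairwise disjoint, so any hitting set needs a separate item for each — at least 2. Hence 2 is optimal.

2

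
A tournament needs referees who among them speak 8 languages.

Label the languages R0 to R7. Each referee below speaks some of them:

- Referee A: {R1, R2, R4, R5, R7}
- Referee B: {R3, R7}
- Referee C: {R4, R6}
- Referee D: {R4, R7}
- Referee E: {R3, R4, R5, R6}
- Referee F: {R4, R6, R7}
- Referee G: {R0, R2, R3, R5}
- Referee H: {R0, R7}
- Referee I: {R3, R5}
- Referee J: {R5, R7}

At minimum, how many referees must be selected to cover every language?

3

A and E and G together: A ∪ E ∪ G = {R0, R1, R2, R3, R4, R5, R6, R7} — every language is covered.
Only A contains R1, so A is forced; the remaining 3 languages need at least 2 more referees (each remaining referee adds at most 2) — so at least 3 referees are needed, and 3 is optimal.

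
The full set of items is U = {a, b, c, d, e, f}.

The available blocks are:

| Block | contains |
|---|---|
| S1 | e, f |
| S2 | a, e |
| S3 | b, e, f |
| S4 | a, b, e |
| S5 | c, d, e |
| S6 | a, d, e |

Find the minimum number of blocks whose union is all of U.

3

S2, S3, and S5 cover everything between them: the union {a, b, c, d, e, f} is all of U.
Only S5 contains c, so S5 is forced; the remaining 3 items need at least 2 more blocks (each remaining block adds at most 2) — so at least 3 blocks are needed, and 3 is optimal.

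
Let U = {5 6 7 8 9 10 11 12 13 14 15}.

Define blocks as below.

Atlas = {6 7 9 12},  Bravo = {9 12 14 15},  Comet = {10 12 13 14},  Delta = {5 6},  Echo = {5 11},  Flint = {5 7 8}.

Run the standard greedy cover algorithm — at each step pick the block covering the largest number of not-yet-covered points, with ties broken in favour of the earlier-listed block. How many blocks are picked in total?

Greedy: pick Atlas (covers 4 new) → pick Comet (covers 3 new) → pick Echo (covers 2 new) → pick Bravo (covers 1 new) → pick Flint (covers 1 new). Total picks: 5.

5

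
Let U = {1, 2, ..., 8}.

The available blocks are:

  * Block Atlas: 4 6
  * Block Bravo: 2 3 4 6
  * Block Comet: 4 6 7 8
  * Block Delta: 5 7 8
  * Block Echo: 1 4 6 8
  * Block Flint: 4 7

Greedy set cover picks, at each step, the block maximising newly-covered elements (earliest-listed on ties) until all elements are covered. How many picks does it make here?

3

Greedy: pick Bravo (covers 4 new) → pick Delta (covers 3 new) → pick Echo (covers 1 new). Total picks: 3.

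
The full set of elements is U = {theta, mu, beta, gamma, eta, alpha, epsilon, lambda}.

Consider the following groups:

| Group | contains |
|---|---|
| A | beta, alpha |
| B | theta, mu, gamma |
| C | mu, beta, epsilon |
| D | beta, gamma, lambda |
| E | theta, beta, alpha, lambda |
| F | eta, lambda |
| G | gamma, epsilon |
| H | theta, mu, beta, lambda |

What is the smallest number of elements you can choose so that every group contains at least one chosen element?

3

Take T = {beta, gamma, eta}. Each listed group contains at least one of these, so T is a hitting set of size 3.
The groups A, F, G are pairwise disjoint, so any hitting set needs a separate element for each — at least 3. Hence 3 is optimal.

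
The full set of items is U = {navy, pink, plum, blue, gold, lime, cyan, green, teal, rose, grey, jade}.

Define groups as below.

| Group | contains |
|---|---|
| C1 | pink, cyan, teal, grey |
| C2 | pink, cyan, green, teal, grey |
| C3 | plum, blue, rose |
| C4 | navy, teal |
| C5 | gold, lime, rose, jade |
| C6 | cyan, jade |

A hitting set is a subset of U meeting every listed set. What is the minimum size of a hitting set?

The 3 items {cyan, teal, rose} hit every group.
The groups C3, C4, C6 are pairwise disjoint, so any hitting set needs a separate item for each — at least 3. Hence 3 is optimal.

3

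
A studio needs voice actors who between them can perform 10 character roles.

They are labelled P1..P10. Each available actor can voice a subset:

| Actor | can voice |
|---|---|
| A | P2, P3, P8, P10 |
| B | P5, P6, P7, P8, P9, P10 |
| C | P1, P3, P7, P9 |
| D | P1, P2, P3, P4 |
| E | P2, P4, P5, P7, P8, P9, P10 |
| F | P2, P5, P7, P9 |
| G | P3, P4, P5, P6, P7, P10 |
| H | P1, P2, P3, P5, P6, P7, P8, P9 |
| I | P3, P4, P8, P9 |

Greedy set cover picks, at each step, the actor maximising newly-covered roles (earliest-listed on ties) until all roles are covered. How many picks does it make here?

2

Greedy: pick H (covers 8 new) → pick E (covers 2 new). Total picks: 2.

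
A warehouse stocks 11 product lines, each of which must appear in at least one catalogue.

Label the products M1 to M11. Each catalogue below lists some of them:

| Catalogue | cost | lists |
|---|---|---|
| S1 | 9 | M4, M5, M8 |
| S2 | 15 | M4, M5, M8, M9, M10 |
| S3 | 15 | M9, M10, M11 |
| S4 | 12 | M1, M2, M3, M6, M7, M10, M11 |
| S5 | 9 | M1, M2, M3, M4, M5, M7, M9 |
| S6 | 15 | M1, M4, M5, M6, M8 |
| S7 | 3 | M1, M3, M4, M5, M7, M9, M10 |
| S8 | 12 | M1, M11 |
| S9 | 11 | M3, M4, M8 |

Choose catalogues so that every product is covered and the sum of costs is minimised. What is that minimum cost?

S1, S4, S7 together cover every product (S1 ∪ S4 ∪ S7 = {M1, M2, M3, M4, M5, M6, M7, M8, M9, M10, M11}); total cost 9 + 12 + 3 = 24.
No covering selection has total cost below 24.

24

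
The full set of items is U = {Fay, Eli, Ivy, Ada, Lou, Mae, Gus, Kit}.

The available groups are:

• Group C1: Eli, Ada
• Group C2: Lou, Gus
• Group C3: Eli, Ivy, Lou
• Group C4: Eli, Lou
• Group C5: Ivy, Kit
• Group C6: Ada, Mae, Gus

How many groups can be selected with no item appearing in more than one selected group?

3

C4, C5, C6 are pairwise disjoint (C4={Eli,Lou}; C5={Ivy,Kit}; C6={Ada,Mae,Gus}).
Every remaining group overlaps one of these, and no 4 of the listed groups are pairwise disjoint, so 3 is the maximum.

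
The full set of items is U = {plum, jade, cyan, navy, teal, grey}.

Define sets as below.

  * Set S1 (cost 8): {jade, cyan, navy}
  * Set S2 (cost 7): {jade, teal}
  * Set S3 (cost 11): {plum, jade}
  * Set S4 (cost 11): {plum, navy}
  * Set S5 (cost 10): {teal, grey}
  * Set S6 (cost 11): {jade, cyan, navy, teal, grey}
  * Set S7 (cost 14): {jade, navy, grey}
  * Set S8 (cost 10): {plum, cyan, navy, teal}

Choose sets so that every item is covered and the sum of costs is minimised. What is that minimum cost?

21

S6, S8 together cover every item (S6 ∪ S8 = {plum, jade, cyan, navy, teal, grey}); total cost 11 + 10 = 21.
No covering selection has total cost below 21.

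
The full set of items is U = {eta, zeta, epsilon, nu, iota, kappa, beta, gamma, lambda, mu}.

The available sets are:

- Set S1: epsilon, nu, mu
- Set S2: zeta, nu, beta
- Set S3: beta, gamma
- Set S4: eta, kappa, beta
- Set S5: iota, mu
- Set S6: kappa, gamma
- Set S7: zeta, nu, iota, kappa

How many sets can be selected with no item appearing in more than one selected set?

S2, S5, S6 are pairwise disjoint (S2={zeta,nu,beta}; S5={iota,mu}; S6={kappa,gamma}).
Every remaining set overlaps one of these, and no 4 of the listed sets are pairwise disjoint, so 3 is the maximum.

3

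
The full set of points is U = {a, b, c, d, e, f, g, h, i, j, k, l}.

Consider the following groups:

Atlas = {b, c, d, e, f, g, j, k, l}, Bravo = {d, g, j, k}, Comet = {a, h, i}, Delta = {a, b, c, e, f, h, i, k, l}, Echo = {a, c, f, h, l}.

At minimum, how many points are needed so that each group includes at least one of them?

2

The 2 points {h, k} hit every group.
The groups Bravo, Echo are pairwise disjoint, so any hitting set needs a separate point for each — at least 2. Hence 2 is optimal.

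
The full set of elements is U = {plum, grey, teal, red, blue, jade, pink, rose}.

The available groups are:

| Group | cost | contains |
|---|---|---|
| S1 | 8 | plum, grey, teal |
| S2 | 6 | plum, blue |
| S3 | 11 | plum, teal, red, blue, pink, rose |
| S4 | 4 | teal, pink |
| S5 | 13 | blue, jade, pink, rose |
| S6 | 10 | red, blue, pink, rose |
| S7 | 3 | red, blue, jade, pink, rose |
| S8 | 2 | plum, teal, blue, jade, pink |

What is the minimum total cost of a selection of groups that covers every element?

S1, S7 together cover every element (S1 ∪ S7 = {plum, grey, teal, red, blue, jade, pink, rose}); total cost 8 + 3 = 11.
The greedy pick S8, S7, S1 costs 13; no covering selection beats 11.

11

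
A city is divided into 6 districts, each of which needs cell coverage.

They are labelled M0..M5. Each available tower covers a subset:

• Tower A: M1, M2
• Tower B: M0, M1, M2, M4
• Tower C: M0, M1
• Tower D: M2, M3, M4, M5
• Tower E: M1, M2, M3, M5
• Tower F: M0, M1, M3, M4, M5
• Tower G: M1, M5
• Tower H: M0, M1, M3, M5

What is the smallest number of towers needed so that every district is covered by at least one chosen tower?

2

Take {A, F}. Their union is {M0, M1, M2, M3, M4, M5}, which is all 6 districts.
No single tower has all 6 districts (the largest, F, has 5), so 2 is optimal.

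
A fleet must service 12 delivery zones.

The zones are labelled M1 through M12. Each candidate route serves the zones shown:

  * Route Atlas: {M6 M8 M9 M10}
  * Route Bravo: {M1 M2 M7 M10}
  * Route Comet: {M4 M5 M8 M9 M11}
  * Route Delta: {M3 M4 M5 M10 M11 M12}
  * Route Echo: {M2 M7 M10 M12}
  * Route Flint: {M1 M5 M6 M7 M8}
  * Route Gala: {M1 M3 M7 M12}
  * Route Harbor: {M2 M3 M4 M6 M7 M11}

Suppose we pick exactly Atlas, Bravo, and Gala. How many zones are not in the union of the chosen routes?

3

Union of Atlas, Bravo, Gala = {M1, M2, M3, M6, M7, M8, M9, M10, M12}.
Not covered: M4, M5, M11 — 3 zones.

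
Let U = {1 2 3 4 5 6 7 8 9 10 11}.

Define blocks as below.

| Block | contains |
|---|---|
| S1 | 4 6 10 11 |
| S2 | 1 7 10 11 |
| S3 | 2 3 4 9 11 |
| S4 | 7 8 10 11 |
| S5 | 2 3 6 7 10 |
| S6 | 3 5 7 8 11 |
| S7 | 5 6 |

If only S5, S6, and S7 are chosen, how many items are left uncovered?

Union of S5, S6, S7 = {2, 3, 5, 6, 7, 8, 10, 11}.
Not covered: 1, 4, 9 — 3 items.

3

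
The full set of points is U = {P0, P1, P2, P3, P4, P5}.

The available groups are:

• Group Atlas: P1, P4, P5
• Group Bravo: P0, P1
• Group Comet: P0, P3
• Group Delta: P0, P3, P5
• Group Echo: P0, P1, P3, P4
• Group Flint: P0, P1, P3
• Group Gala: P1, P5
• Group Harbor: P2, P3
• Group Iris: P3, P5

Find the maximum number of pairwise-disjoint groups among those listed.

Bravo, Iris are pairwise disjoint (Bravo={P0,P1}; Iris={P3,P5}).
Every remaining group overlaps one of these, and no 3 of the listed groups are pairwise disjoint, so 2 is the maximum.

2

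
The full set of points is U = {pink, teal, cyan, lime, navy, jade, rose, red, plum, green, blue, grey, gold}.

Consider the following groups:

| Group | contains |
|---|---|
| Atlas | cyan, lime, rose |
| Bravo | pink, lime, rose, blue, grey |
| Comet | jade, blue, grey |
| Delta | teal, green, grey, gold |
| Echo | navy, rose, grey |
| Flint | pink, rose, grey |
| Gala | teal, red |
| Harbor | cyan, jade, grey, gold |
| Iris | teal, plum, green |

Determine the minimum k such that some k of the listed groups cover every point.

Bravo, Echo, Gala, Harbor, and Iris cover everything between them: the union {pink, teal, cyan, lime, navy, jade, rose, red, plum, green, blue, grey, gold} is all of U.
Only Echo contains navy, so Echo is forced; the remaining 10 points need at least 4 more groups (each remaining group adds at most 3) — so at least 5 groups are needed, and 5 is optimal.

5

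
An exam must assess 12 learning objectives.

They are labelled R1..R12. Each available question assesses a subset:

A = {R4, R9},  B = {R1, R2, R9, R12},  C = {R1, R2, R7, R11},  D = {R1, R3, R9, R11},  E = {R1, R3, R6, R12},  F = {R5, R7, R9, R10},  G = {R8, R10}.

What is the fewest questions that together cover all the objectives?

5

Take {A, C, E, F, G}. Their union is {R1, R2, R3, R4, R5, R6, R7, R8, R9, R10, R11, R12}, which is all 12 objectives.
No 4 of the 7 questions cover everything (all 35 combinations miss at least one objective), so 5 is optimal.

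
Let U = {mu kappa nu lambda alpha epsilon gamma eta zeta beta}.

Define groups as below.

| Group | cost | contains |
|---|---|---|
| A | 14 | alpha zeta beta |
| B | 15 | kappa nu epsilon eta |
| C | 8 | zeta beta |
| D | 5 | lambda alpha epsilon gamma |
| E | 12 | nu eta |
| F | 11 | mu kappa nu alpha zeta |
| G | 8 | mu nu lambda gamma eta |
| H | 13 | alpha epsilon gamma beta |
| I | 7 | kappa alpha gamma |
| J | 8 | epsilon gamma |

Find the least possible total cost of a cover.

28

C, D, G, I together cover every point (C ∪ D ∪ G ∪ I = {mu, kappa, nu, lambda, alpha, epsilon, gamma, eta, zeta, beta}); total cost 8 + 5 + 8 + 7 = 28.
No covering selection has total cost below 28.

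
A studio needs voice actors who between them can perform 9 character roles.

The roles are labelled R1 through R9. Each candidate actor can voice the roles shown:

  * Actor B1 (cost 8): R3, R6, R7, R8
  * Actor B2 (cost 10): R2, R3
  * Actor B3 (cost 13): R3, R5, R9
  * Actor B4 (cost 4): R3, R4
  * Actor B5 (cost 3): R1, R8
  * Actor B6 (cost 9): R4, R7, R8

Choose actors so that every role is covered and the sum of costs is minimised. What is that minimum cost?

38

B1, B2, B3, B4, B5 together cover every role (B1 ∪ B2 ∪ B3 ∪ B4 ∪ B5 = {R1, R2, R3, R4, R5, R6, R7, R8, R9}); total cost 8 + 10 + 13 + 4 + 3 = 38.
No covering selection has total cost below 38.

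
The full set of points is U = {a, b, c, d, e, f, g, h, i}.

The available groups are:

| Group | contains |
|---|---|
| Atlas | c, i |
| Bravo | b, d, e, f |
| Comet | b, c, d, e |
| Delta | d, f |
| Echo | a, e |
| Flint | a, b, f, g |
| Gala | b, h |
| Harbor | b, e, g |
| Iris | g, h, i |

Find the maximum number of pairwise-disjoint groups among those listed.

4

Atlas, Delta, Echo, Gala are pairwise disjoint (Atlas={c,i}; Delta={d,f}; Echo={a,e}; Gala={b,h}).
Every remaining group overlaps one of these, and no 5 of the listed groups are pairwise disjoint, so 4 is the maximum.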